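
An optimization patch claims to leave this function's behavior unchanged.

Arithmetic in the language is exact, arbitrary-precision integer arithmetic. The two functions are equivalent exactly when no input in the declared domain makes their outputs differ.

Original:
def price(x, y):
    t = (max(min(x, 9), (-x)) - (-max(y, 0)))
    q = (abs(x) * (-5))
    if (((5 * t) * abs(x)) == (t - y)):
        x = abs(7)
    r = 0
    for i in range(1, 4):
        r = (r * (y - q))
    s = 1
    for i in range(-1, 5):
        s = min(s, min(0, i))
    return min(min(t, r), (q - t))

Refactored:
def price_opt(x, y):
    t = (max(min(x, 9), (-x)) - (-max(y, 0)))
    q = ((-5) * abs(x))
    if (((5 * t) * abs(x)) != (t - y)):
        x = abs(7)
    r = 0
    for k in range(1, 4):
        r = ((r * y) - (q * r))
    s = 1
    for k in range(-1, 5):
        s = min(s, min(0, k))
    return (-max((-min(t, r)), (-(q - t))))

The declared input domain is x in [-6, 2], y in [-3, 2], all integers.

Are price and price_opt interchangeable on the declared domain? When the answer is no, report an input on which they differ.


Although `(((5 * t) * abs(x)) == (t - y))` became `(((5 * t) * abs(x)) != (t - y))`, no input in the stated domain can expose it.
Tracing x=-4, y=-3: price: t = 4; q = -20; (((5 * t) * abs(x)) == (t - y)) -> false; r = 0; [i=1]; r = 0; [i=2]; r = 0; [i=3]; r = 0; s = 1; [i=-1]; s = -1; [i=0]; s = -1; [i=1]; s = -1; [i=2]; s = -1; [i=3]; s = -1; [i=4]; s = -1; return -24 | price_opt: t = 4; q = -20; (((5 * t) * abs(x)) != (t - y)) -> true; x = 7; r = 0; [k=1]; r = 0; [k=2]; r = 0; [k=3]; r = 0; s = 1; [k=-1]; s = -1; [k=0]; s = -1; [k=1]; s = -1; [k=2]; s = -1; [k=3]; s = -1; [k=4]; s = -1; return -24 — matching result -24.
Across all 54 domain points the two functions coincide.
verdict: equivalent


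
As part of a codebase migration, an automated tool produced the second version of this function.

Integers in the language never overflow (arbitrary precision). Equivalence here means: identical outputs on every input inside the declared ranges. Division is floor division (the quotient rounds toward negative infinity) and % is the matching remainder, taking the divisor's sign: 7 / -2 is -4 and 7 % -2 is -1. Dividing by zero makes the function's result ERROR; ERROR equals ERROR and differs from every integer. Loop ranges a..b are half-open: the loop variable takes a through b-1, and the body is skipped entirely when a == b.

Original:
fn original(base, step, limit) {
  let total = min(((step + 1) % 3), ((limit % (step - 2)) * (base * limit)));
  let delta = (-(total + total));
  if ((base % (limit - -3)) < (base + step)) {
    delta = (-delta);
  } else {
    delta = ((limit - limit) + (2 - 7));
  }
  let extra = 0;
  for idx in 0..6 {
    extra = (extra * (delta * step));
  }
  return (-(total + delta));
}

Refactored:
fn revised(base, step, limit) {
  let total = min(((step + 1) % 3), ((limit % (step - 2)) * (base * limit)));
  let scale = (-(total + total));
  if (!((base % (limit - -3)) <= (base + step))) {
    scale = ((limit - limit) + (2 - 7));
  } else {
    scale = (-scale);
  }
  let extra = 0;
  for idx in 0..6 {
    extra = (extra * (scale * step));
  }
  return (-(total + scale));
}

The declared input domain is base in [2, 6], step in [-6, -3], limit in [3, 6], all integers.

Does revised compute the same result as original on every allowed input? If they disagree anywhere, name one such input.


Take base=6, step=-6, limit=3.
original: total=-90, then delta=180, then ((base % (limit - -3)) < (base + step)) is false, then delta=-5, then extra=0, then (idx=0), then extra=0, then (idx=1), then extra=0, then (idx=2), then extra=0, then (idx=3), then extra=0, then (idx=4), then extra=0, then (idx=5), then extra=0, then returns 95
revised: total=-90, then scale=180, then (!((base % (limit - -3)) <= (base + step))) is false, then scale=-180, then extra=0, then (idx=0), then extra=0, then (idx=1), then extra=0, then (idx=2), then extra=0, then (idx=3), then extra=0, then (idx=4), then extra=0, then (idx=5), then extra=0, then returns 270
95 and 270 differ, so these are not the same function on this domain.
verdict: not equivalent; witness: base=6, step=-6, limit=3


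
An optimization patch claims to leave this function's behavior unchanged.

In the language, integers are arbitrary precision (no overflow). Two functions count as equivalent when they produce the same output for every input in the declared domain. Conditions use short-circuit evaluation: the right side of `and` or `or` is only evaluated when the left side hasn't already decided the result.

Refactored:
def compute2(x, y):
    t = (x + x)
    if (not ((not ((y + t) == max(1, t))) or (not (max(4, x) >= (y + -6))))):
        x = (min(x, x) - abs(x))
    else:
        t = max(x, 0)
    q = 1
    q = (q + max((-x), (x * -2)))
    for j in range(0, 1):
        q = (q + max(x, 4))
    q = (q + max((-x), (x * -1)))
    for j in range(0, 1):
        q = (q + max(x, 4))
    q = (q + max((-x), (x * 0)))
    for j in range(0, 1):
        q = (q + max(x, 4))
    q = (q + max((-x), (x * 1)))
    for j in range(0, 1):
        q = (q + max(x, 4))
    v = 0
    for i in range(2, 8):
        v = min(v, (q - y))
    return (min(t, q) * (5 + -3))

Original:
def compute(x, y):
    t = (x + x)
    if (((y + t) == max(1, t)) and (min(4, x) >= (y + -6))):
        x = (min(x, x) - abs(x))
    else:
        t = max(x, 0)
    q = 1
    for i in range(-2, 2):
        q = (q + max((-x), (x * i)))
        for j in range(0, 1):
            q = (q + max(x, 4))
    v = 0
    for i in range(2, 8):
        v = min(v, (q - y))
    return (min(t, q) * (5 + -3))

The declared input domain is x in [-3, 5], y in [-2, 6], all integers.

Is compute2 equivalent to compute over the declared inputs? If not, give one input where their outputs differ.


There is a counterexample at x=-2, y=5: 0 on one side, -8 on the other.
compute: t=-4, then (((y + t) == max(1, t)) and (min(4, x) >= (y + -6))) is false, then t=0, then q=1, then (i=-2), then q=5, then (j=0), then q=9, then (i=-1), then q=11, then (j=0), then q=15, then (i=0), then q=17, then (j=0), then q=21, then (i=1), then q=23, then (j=0), then q=27, then v=0, then (i=2), then v=0, then (i=3), then v=0, then (i=4), then v=0, then (i=5), then v=0, then (i=6), then v=0, then (i=7), then v=0, then returns 0
compute2: t=-4, then (not ((not ((y + t) == max(1, t))) or (not (max(4, x) >= (y + -6))))) is true, then x=-4, then q=1, then q=9, then (j=0), then q=13, then q=17, then (j=0), then q=21, then q=25, then (j=0), then q=29, then q=33, then (j=0), then q=37, then v=0, then (i=2), then v=0, then (i=3), then v=0, then (i=4), then v=0, then (i=5), then v=0, then (i=6), then v=0, then (i=7), then v=0, then returns -8
verdict: not equivalent; witness: x=-2, y=5


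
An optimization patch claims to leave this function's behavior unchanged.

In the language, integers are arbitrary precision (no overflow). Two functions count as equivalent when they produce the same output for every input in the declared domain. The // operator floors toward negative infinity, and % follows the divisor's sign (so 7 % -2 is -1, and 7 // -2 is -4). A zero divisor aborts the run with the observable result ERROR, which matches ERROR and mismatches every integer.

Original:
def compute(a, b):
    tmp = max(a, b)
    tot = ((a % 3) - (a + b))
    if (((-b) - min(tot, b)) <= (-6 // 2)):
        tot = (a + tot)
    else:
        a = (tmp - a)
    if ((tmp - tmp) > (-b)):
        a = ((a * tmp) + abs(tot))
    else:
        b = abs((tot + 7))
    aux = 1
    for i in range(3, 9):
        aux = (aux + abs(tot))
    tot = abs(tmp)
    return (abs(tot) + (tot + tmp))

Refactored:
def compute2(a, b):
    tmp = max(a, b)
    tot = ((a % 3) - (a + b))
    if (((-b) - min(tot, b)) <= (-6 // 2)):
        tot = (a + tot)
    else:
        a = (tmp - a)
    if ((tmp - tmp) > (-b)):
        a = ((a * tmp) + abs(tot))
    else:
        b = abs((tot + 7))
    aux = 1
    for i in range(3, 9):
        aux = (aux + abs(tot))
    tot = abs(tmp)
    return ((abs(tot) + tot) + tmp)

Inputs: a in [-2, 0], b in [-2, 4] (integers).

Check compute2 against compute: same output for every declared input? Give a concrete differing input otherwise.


Differences: same computation, different form — yet all 21 inputs agree.
verdict: equivalent


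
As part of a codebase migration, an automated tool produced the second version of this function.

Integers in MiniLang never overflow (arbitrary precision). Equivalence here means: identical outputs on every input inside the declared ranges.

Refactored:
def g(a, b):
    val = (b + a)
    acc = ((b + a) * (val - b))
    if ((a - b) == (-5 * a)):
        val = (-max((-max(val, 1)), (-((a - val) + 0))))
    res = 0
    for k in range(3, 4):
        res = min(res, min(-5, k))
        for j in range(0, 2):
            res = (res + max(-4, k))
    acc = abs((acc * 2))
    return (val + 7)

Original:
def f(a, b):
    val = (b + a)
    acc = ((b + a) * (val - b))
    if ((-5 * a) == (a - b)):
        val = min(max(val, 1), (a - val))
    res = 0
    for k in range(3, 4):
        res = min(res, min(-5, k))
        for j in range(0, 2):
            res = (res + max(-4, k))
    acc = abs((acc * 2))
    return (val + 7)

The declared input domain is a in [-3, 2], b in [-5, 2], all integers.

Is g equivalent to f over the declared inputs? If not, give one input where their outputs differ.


This is a faithful refactor — constant usage differs, plus arithmetic usage differs, plus min/max/abs usage differs, but the computed results match everywhere.
Tracing a=-2, b=0: f: val = -2; acc = 4; ((-5 * a) == (a - b)) -> false; res = 0; [k=3]; res = -5; [j=0]; res = -2; [j=1]; res = 1; acc = 8; return 5 | g: val = -2; acc = 4; ((a - b) == (-5 * a)) -> false; res = 0; [k=3]; res = -5; [j=0]; res = -2; [j=1]; res = 1; acc = 8; return 5 — matching result 5.
Across all 48 domain points the two functions coincide.
verdict: equivalent


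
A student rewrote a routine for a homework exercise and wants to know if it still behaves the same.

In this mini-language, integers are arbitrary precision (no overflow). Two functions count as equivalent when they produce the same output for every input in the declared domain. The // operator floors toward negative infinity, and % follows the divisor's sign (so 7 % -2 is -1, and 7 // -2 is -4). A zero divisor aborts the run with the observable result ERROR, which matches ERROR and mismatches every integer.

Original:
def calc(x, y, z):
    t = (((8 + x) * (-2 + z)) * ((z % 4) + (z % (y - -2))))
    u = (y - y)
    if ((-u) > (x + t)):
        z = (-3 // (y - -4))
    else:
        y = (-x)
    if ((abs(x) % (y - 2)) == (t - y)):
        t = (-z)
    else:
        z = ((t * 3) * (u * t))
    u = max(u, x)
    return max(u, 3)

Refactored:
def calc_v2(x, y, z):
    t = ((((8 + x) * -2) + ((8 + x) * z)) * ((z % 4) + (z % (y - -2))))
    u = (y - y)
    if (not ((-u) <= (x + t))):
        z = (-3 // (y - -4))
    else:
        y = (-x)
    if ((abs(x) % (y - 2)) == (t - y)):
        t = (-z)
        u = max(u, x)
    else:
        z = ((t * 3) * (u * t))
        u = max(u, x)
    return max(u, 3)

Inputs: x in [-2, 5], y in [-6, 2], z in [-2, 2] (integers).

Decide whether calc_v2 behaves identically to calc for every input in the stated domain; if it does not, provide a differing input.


Comparing the listings, the differences include: arithmetic usage differs; and statement counts differ; and boolean connective usage differs; and comparison usage differs; and min/max/abs usage differs; and constant usage differs.
One worked example (x=1, y=-3, z=0) — calc: t := 0 | u := 0 | ((-u) > (x + t)): false | y := -1 | ((abs(x) % (y - 2)) == (t - y)): false | z := 0 | u := 1 | result 3; calc_v2: t := 0 | u := 0 | (not ((-u) <= (x + t))): false | y := -1 | ((abs(x) % (y - 2)) == (t - y)): false | z := 0 | u := 1 | result 3; agreement on 3.
Across all 360 domain points the two functions coincide.
verdict: equivalent


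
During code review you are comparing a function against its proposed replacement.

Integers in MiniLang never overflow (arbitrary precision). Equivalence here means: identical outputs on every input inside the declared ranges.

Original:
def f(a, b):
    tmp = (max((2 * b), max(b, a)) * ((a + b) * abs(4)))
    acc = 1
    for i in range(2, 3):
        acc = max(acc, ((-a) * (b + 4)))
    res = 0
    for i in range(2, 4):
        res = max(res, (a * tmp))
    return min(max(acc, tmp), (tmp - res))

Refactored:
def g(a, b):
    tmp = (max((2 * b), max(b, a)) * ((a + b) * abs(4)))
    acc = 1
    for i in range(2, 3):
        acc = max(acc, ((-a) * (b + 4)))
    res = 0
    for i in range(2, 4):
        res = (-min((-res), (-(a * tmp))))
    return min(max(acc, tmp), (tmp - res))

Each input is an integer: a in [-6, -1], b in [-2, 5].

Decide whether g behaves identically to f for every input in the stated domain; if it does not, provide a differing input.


This is a faithful refactor — min/max/abs usage differs, but the computed results match everywhere.
Spot check at a=-4, b=-2 — f: tmp := 48 | acc := 1 | iter i=2: | acc := 8 | res := 0 | iter i=2: | res := 0 | iter i=3: | res := 0 | result 48. g: tmp := 48 | acc := 1 | iter i=2: | acc := 8 | res := 0 | iter i=2: | res := 0 | iter i=3: | res := 0 | result 48. Both give 48.
An exhaustive pass over the 48 declared inputs shows identical outputs.
verdict: equivalent


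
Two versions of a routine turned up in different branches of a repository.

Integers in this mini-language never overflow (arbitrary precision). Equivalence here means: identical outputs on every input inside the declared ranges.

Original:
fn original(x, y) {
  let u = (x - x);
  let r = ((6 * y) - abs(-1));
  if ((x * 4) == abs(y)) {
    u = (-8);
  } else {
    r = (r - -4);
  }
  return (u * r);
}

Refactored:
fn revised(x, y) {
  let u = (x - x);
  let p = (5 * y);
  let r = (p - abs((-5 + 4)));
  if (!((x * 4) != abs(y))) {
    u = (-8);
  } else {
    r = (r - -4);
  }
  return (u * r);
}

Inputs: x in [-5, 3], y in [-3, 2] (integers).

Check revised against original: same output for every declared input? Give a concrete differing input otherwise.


The suspicious edit (`6` became `5`) never changes the result for any input inside the declared domain.
As a probe, take x=-5, y=1: original runs u = 0; r = 5; ((x * 4) == abs(y)) -> false; r = 9; return 0; revised runs u = 0; p = 5; r = 4; (!((x * 4) != abs(y))) -> false; r = 8; return 0; both end at 0.
Sweeping the whole domain (54 inputs) finds no disagreement.
verdict: equivalent


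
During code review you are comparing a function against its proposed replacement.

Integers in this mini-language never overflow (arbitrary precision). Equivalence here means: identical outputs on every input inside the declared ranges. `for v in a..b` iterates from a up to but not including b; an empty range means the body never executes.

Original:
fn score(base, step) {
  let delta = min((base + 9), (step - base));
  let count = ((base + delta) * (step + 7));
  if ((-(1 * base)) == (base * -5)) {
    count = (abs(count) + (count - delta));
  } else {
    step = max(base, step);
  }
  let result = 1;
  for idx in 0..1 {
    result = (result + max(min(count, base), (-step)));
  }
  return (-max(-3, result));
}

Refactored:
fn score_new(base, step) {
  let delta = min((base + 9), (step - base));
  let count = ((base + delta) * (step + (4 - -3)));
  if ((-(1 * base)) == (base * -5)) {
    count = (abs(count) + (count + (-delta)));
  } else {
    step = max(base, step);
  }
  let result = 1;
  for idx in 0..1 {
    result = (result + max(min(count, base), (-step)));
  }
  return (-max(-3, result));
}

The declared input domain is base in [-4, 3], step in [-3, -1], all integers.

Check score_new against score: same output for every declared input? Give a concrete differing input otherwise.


Reading the diff, among the changes: arithmetic usage differs, constant usage differs.
Tracing base=-3, step=-1: score: delta = 2; count = -6; ((-(1 * base)) == (base * -5)) -> false; step = -1; result = 1; [idx=0]; result = 2; return -2 | score_new: delta = 2; count = -6; ((-(1 * base)) == (base * -5)) -> false; step = -1; result = 1; [idx=0]; result = 2; return -2 — matching result -2.
Every one of the 24 inputs gives matching results.
verdict: equivalent


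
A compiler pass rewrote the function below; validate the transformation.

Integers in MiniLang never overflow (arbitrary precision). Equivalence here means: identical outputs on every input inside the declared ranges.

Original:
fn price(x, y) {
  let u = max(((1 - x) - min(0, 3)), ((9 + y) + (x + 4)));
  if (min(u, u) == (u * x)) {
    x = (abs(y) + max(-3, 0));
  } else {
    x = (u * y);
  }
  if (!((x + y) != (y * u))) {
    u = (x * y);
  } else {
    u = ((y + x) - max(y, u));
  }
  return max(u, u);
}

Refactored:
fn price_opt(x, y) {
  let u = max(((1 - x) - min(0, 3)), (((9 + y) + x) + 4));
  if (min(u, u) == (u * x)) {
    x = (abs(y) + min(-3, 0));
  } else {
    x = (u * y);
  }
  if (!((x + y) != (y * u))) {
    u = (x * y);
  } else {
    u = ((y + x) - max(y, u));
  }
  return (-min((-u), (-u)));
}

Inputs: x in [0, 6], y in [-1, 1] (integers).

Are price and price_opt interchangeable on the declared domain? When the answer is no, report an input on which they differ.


Evaluate both at x=1, y=-1.
price: u becomes 13; next (min(u, u) == (u * x)) evaluates to true; next x becomes 1; next (!((x + y) != (y * u))) evaluates to false; next u becomes -13; next final value -13
price_opt: u becomes 13; next (min(u, u) == (u * x)) evaluates to true; next x becomes -2; next (!((x + y) != (y * u))) evaluates to false; next u becomes -16; next final value -16
-13 and -16 differ, so these are not the same function on this domain.
verdict: not equivalent; witness: x=1, y=-1


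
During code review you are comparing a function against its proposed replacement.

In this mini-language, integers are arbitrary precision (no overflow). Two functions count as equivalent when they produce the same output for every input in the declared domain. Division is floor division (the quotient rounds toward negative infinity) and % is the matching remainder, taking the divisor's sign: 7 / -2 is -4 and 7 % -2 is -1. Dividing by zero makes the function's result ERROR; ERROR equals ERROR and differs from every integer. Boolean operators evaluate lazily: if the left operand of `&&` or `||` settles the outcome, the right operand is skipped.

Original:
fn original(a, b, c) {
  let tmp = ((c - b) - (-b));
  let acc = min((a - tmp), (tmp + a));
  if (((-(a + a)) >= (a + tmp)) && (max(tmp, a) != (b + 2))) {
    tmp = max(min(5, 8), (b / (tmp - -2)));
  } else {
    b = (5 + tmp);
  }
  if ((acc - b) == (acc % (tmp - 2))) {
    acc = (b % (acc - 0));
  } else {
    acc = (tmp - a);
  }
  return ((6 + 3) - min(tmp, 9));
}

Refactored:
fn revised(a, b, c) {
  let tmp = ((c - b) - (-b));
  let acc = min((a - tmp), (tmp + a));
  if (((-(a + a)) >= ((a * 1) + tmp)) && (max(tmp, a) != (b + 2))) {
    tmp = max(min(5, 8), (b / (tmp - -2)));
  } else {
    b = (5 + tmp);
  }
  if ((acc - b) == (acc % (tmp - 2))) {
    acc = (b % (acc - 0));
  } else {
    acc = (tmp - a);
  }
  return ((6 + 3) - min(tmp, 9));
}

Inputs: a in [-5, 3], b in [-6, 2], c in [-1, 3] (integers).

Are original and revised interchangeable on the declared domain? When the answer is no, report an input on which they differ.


Side by side, the visible changes include: arithmetic usage differs; constant usage differs.
One worked example (a=-2, b=-2, c=-1) — original: tmp := -1 | acc := -3 | (((-(a + a)) >= (a + tmp)) && (max(tmp, a) != (b + 2))): true | tmp := 5 | ((acc - b) == (acc % (tmp - 2))): false | acc := 7 | result 4; revised: tmp := -1 | acc := -3 | (((-(a + a)) >= ((a * 1) + tmp)) && (max(tmp, a) != (b + 2))): true | tmp := 5 | ((acc - b) == (acc % (tmp - 2))): false | acc := 7 | result 4; agreement on 4.
Sweeping the whole domain (405 inputs) finds no disagreement.
verdict: equivalent


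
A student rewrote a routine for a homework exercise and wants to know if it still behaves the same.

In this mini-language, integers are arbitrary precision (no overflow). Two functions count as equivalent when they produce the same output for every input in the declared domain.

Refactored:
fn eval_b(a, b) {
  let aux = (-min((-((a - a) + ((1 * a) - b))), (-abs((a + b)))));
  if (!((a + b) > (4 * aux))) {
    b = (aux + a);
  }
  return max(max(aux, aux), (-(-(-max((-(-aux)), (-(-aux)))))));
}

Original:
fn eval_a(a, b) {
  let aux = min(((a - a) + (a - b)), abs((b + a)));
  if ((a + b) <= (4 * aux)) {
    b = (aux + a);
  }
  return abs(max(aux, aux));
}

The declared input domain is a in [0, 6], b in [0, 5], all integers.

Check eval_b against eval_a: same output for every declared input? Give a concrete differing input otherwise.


These are not equivalent — on a=1, b=1 the outputs split (0 vs 2).
eval_a: aux becomes 0; next ((a + b) <= (4 * aux)) evaluates to false; next final value 0
eval_b: aux becomes 2; next (!((a + b) > (4 * aux))) evaluates to true; next b becomes 3; next final value 2
verdict: not equivalent; witness: a=1, b=1


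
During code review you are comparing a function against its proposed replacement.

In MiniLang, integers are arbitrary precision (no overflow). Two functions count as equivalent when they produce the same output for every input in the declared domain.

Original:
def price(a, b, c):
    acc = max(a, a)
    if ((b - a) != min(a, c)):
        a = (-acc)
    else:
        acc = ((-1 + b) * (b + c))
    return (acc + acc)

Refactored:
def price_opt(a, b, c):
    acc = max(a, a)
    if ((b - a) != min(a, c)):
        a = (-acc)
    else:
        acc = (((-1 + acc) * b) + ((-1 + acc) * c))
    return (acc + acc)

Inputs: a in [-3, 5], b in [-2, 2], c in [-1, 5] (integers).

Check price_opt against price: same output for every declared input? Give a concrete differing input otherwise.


Try a=-1, b=-2, c=-1.
price: acc := -1 | ((b - a) != min(a, c)): false | acc := 9 | result 18
price_opt: acc := -1 | ((b - a) != min(a, c)): false | acc := 6 | result 12
18 and 12 differ, so these are not the same function on this domain.
verdict: not equivalent; witness: a=-1, b=-2, c=-1


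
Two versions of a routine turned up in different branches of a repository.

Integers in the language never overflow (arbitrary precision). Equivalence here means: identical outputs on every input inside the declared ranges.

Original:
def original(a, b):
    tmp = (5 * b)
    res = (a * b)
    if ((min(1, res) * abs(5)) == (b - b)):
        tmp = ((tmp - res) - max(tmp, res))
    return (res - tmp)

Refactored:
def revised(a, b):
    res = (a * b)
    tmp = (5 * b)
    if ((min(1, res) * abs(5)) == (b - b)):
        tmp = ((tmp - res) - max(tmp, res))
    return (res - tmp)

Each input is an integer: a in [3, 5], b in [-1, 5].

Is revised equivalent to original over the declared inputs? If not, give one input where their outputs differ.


Behavior is preserved: although same computation, different form, the outputs never diverge.
As a probe, take a=5, b=0: original runs tmp := 0 | res := 0 | ((min(1, res) * abs(5)) == (b - b)): true | tmp := 0 | result 0; revised runs res := 0 | tmp := 0 | ((min(1, res) * abs(5)) == (b - b)): true | tmp := 0 | result 0; both end at 0.
Sweeping the whole domain (21 inputs) finds no disagreement.
verdict: equivalent


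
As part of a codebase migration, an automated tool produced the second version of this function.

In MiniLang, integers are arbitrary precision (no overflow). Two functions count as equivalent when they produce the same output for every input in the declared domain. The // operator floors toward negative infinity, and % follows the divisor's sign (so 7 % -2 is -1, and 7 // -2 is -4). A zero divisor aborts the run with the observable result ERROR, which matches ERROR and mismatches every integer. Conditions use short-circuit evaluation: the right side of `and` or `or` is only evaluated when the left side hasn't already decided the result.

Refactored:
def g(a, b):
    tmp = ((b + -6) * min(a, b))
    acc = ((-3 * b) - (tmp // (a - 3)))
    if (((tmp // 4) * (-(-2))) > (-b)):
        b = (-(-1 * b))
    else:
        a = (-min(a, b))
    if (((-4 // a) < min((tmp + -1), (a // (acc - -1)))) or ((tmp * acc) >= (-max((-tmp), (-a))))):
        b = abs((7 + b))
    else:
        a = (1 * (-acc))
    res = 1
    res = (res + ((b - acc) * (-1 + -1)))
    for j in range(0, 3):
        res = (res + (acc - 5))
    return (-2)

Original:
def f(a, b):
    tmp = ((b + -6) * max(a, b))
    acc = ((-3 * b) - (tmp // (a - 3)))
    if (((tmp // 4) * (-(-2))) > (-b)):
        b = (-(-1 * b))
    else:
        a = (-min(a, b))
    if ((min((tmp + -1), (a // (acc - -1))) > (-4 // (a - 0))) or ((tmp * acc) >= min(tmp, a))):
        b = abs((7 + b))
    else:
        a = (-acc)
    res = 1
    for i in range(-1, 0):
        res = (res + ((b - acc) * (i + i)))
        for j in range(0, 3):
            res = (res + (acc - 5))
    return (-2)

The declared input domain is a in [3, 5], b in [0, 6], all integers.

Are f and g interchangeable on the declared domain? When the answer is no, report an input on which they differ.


a=5, b=3 yields ERROR from f but -2 from g.
verdict: not equivalent; witness: a=5, b=3


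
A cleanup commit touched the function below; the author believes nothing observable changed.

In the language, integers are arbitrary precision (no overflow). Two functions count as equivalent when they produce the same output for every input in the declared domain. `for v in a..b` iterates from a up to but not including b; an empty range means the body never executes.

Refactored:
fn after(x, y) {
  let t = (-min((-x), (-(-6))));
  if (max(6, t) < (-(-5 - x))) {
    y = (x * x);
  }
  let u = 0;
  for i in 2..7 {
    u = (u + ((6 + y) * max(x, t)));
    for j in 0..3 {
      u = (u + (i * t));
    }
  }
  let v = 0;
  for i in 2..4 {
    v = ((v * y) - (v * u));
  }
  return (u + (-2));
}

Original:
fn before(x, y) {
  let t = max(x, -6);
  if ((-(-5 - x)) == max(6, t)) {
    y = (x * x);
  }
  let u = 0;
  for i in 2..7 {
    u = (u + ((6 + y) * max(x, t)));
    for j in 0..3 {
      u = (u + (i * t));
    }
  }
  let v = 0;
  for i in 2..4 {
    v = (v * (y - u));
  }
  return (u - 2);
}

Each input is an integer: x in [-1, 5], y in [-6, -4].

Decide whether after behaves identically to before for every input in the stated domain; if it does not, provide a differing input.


Take x=1, y=-6.
before: t becomes 1; next ((-(-5 - x)) == max(6, t)) evaluates to true; next y becomes 1; next u becomes 0; next at i=2:; next u becomes 7; next at j=0:; next u becomes 9; next at j=1:; next u becomes 11; next at j=2:; next u becomes 13; next at i=3:; next u becomes 20; next at j=0:; next u becomes 23; next at j=1:; next u becomes 26; next at j=2:; next u becomes 29; next at i=4:; next u becomes 36; next at j=0:; next u becomes 40; next at j=1:; next u becomes 44; next at j=2:; next u becomes 48; next at i=5:; next u becomes 55; next at j=0:; next u becomes 60; next at j=1:; next u becomes 65; next at j=2:; next u becomes 70; next at i=6:; next u becomes 77; next at j=0:; next u becomes 83; next at j=1:; next u becomes 89; next at j=2:; next u becomes 95; next v becomes 0; next at i=2:; next v becomes 0; next at i=3:; next v becomes 0; next final value 93
after: t becomes 1; next (max(6, t) < (-(-5 - x))) evaluates to false; next u becomes 0; next at i=2:; next u becomes 0; next at j=0:; next u becomes 2; next at j=1:; next u becomes 4; next at j=2:; next u becomes 6; next at i=3:; next u becomes 6; next at j=0:; next u becomes 9; next at j=1:; next u becomes 12; next at j=2:; next u becomes 15; next at i=4:; next u becomes 15; next at j=0:; next u becomes 19; next at j=1:; next u becomes 23; next at j=2:; next u becomes 27; next at i=5:; next u becomes 27; next at j=0:; next u becomes 32; next at j=1:; next u becomes 37; next at j=2:; next u becomes 42; next at i=6:; next u becomes 42; next at j=0:; next u becomes 48; next at j=1:; next u becomes 54; next at j=2:; next u becomes 60; next v becomes 0; next at i=2:; next v becomes 0; next at i=3:; next v becomes 0; next final value 58
93 vs 58 — the two versions disagree here.
verdict: not equivalent; witness: x=1, y=-6


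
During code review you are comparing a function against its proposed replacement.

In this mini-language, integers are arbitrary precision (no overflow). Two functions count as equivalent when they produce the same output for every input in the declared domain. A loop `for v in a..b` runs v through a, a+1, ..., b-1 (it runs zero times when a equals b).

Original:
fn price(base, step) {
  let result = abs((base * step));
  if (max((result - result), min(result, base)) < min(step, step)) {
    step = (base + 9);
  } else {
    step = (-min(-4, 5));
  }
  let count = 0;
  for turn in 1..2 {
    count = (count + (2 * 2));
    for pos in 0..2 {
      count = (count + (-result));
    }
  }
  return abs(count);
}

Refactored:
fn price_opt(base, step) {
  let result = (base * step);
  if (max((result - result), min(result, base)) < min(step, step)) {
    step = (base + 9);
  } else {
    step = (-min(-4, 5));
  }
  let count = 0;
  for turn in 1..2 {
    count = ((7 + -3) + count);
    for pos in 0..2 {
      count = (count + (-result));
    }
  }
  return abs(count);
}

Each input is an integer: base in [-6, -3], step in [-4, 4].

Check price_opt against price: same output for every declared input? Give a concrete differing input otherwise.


Try base=-6, step=1.
price: result := 6 | (max((result - result), min(result, base)) < min(step, step)): true | step := 3 | count := 0 | iter turn=1: | count := 4 | iter pos=0: | count := -2 | iter pos=1: | count := -8 | result 8
price_opt: result := -6 | (max((result - result), min(result, base)) < min(step, step)): true | step := 3 | count := 0 | iter turn=1: | count := 4 | iter pos=0: | count := 10 | iter pos=1: | count := 16 | result 16
8 and 16 differ, so these are not the same function on this domain.
verdict: not equivalent; witness: base=-6, step=1


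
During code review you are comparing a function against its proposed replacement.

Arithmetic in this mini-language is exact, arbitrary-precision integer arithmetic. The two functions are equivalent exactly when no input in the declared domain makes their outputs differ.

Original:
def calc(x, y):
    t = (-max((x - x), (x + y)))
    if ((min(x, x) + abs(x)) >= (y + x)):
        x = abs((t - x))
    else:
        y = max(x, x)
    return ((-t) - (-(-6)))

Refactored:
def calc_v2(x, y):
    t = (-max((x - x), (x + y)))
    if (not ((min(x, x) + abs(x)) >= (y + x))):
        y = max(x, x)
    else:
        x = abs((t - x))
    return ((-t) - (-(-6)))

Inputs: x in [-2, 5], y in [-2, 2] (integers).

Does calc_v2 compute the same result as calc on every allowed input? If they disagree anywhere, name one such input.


Equivalent — the differences include boolean connective usage differs, yet no declared input distinguishes the two.
Tracing x=0, y=-1: calc: t=0, then ((min(x, x) + abs(x)) >= (y + x)) is true, then x=0, then returns -6 | calc_v2: t=0, then (not ((min(x, x) + abs(x)) >= (y + x))) is false, then x=0, then returns -6 — matching result -6.
Every one of the 40 inputs gives matching results.
verdict: equivalent


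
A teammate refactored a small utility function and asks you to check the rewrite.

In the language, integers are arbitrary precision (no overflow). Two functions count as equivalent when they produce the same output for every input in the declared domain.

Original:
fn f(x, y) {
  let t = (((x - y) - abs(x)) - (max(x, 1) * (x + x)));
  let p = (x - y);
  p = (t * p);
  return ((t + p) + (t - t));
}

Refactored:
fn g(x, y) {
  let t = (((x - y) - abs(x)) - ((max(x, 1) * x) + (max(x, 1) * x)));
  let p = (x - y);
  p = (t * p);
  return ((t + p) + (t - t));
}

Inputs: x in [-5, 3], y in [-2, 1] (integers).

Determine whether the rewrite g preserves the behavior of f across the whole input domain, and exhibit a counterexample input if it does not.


The two are interchangeable: arithmetic usage differs; and min/max/abs usage differs; and constant usage differs, and every declared input agrees.
One worked example (x=2, y=-2) — f: t becomes -6; next p becomes 4; next p becomes -24; next final value -30; g: t becomes -6; next p becomes 4; next p becomes -24; next final value -30; agreement on -30.
Across all 36 domain points the two functions coincide.
verdict: equivalent


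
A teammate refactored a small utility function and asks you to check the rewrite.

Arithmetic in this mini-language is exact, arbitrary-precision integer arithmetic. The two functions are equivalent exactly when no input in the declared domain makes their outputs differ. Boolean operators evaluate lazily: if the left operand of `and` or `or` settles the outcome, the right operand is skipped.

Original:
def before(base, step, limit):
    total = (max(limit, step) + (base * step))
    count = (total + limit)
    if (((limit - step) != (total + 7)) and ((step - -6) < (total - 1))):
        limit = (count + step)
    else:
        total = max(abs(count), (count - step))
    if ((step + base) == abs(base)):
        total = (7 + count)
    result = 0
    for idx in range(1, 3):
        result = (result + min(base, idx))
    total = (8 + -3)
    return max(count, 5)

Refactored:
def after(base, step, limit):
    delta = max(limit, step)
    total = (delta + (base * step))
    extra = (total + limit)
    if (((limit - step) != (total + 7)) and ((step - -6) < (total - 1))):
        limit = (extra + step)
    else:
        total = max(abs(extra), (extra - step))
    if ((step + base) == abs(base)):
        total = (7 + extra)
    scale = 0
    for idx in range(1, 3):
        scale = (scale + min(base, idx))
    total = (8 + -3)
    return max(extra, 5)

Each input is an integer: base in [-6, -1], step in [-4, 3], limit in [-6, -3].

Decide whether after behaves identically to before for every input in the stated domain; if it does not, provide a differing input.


The two versions differ — the changes include statement counts differ; and local variable names differ.
As a probe, take base=-5, step=-4, limit=-5: before runs total becomes 16; next count becomes 11; next (((limit - step) != (total + 7)) and ((step - -6) < (total - 1))) evaluates to true; next limit becomes 7; next ((step + base) == abs(base)) evaluates to false; next result becomes 0; next at idx=1:; next result becomes -5; next at idx=2:; next result becomes -10; next total becomes 5; next final value 11; after runs delta becomes -4; next total becomes 16; next extra becomes 11; next (((limit - step) != (total + 7)) and ((step - -6) < (total - 1))) evaluates to true; next limit becomes 7; next ((step + base) == abs(base)) evaluates to false; next scale becomes 0; next at idx=1:; next scale becomes -5; next at idx=2:; next scale becomes -10; next total becomes 5; next final value 11; both end at 11.
Checked all 192 inputs in the declared domain: the outputs agree on every one.
verdict: equivalent


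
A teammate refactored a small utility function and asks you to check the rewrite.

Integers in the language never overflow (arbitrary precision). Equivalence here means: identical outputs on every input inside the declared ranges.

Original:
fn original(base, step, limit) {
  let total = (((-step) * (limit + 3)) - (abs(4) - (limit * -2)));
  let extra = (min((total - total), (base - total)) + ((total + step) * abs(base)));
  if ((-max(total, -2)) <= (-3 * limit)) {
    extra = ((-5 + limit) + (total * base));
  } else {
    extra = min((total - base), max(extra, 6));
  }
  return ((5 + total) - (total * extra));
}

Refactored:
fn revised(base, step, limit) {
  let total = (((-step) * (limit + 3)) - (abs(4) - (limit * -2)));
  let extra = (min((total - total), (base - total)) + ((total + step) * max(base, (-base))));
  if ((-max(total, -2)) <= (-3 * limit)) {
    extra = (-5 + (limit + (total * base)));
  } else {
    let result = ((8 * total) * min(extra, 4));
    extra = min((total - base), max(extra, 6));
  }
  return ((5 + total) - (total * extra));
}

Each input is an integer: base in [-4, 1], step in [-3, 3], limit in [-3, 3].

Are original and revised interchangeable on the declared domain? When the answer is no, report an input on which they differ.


Reading the diff, among the changes: constant usage differs, and local variable names differ, and arithmetic usage differs, and statement counts differ, and min/max/abs usage differs.
Spot check at base=-2, step=-1, limit=-1 — original: total becomes 0; next extra becomes -4; next ((-max(total, -2)) <= (-3 * limit)) evaluates to true; next extra becomes -6; next final value 5. revised: total becomes 0; next extra becomes -4; next ((-max(total, -2)) <= (-3 * limit)) evaluates to true; next extra becomes -6; next final value 5. Both give 5.
Every one of the 294 inputs gives matching results.
verdict: equivalent


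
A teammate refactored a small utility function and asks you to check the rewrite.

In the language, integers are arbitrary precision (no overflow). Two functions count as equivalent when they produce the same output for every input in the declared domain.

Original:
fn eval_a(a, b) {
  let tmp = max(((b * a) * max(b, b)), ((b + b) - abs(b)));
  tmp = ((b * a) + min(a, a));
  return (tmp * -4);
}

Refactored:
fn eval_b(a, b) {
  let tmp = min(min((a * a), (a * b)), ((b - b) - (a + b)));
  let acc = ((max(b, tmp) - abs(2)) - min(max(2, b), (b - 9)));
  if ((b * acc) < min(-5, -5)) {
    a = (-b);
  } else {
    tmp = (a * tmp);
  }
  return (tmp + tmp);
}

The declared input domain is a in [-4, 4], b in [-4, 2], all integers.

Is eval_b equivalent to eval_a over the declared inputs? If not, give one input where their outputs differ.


a=-4, b=-4 yields -48 from eval_a but 16 from eval_b.
verdict: not equivalent; witness: a=-4, b=-4


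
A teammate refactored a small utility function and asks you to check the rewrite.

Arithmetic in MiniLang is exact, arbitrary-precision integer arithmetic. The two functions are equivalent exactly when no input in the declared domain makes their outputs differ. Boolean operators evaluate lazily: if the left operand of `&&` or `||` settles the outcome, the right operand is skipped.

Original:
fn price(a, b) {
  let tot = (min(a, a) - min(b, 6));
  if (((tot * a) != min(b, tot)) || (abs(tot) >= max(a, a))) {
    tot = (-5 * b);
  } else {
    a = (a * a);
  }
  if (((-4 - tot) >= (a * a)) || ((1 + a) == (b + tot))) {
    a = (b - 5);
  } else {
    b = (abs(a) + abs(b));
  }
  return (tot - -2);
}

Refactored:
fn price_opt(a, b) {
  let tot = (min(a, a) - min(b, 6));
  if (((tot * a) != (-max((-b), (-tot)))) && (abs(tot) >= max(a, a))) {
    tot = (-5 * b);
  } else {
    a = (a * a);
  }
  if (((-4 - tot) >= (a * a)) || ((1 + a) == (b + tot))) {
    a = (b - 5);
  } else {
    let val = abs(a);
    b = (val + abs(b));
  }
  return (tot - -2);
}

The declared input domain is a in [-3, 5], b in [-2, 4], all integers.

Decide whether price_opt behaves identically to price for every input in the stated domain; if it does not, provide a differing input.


The rewrite breaks on a=1, b=2, where the results are -8 and 1.
price: tot=-1, then (((tot * a) != min(b, tot)) || (abs(tot) >= max(a, a))) is true, then tot=-10, then (((-4 - tot) >= (a * a)) || ((1 + a) == (b + tot))) is true, then a=-3, then returns -8
price_opt: tot=-1, then (((tot * a) != (-max((-b), (-tot)))) && (abs(tot) >= max(a, a))) is false, then a=1, then (((-4 - tot) >= (a * a)) || ((1 + a) == (b + tot))) is false, then val=1, then b=3, then returns 1
verdict: not equivalent; witness: a=1, b=2


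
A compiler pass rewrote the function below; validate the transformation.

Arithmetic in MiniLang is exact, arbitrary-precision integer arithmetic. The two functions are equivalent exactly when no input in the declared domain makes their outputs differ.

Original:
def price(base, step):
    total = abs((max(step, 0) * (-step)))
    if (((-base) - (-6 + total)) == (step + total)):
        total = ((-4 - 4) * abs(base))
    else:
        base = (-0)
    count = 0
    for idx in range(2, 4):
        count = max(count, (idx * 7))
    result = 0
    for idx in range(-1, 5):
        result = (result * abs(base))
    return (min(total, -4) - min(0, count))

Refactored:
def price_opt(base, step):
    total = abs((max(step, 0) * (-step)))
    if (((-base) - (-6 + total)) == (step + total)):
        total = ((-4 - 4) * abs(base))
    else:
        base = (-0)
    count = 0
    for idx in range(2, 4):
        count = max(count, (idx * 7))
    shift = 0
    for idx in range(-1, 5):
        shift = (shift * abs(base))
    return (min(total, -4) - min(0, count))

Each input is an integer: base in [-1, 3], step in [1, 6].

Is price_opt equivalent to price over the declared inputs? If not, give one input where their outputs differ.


Changes here: local variable names differ; the full 30-point sweep finds no disagreement.
verdict: equivalent
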